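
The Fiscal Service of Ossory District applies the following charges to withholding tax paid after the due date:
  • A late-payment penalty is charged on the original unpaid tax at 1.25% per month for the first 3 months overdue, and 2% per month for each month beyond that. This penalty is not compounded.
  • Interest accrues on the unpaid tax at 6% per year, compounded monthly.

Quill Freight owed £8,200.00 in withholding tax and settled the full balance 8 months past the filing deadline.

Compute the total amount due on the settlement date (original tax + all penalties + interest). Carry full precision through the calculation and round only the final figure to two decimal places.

£9,661.30

Penalty, months 1–3: 3 × 1.25% × £8,200.00 = £307.50
Penalty, months 4–8: 5 × 2% × £8,200.00 = £820.00
Interest (6%/yr ÷ 12 = 0.5%/month): £8,200.00 × ((1 + 0.005)^8 − 1) = £333.7978…
Total = £8,200.00 + £1,127.5000 + £333.7978… = £9,661.30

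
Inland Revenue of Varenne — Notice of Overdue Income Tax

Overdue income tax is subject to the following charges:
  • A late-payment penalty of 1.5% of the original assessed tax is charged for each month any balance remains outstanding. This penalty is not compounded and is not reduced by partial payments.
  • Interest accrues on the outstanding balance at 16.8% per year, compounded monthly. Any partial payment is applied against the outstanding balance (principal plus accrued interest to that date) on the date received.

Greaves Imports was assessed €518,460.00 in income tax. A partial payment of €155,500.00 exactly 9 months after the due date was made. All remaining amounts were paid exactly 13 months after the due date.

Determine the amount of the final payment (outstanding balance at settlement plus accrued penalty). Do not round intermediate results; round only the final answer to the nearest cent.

Monthly rate = 16.8% ÷ 12 = 1.4%
Balance at month 9: €518,460.0000 × (1 + 0.014)^9 = €587,566.2617…
After €155,500.00 payment: €587,566.2617… − €155,500.00 = €432,066.2617…
Balance at month 13: €432,066.2617… × (1 + 0.014)^4 = €456,774.8413…
Penalty: 13 × 1.5% × €518,460.00 = €101,099.70
Final settlement = outstanding balance + penalty = €456,774.8413… + €101,099.70 = €557,874.54

€557,874.54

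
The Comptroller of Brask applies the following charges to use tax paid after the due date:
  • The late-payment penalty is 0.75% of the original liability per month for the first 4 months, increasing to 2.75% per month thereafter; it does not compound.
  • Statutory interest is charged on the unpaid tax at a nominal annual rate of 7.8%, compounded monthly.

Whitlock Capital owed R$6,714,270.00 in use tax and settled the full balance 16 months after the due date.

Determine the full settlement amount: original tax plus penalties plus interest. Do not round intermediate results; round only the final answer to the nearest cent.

R$9,864,787.37

Penalty, months 1–4: 4 × 0.75% × R$6,714,270.00 = R$201,428.10
Penalty, months 5–16: 12 × 2.75% × R$6,714,270.00 = R$2,215,709.10
Interest (7.8%/yr ÷ 12 = 0.65%/month): R$6,714,270.00 × ((1 + 0.0065)^16 − 1) = R$733,380.1743…
Total = R$6,714,270.00 + R$2,417,137.2000 + R$733,380.1743… = R$9,864,787.37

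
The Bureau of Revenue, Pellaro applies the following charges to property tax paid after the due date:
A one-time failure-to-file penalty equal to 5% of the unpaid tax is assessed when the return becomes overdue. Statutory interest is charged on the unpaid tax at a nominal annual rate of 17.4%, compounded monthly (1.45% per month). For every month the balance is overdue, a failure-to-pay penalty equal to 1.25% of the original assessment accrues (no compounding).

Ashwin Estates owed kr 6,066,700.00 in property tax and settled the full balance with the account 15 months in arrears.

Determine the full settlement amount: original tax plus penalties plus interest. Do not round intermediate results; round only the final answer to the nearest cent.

kr 8,969,771.78

Failure-to-file penalty: 5% × kr 6,066,700.00 = kr 303,335.00
Failure-to-pay penalty: 15 × 1.25% × kr 6,066,700.00 = kr 1,137,506.25
Interest: kr 6,066,700.00 × ((1 + 0.0145)^15 − 1) = kr 6,066,700.00 × 0.2410257… = kr 1,462,230.5324…
Total = kr 6,066,700.00 + kr 1,440,841.2500 + kr 1,462,230.5324… = kr 8,969,771.78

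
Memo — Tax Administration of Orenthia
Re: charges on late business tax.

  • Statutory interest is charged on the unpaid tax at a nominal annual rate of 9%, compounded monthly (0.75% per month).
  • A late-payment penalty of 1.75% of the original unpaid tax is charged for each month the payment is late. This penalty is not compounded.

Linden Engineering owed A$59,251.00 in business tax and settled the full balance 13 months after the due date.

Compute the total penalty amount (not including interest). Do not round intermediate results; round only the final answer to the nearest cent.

Late-payment penalty = 1.75% × A$59,251.00 × 13 mo = A$13,479.60…

A$13,479.60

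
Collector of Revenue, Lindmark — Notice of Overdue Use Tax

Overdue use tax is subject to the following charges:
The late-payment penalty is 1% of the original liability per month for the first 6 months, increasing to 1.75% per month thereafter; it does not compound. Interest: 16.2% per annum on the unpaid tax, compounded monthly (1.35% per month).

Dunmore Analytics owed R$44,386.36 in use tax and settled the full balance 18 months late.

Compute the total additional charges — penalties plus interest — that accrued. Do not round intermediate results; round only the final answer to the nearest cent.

R$24,101.68

Penalty, months 1–6: 6 × 1% × R$44,386.36 = R$2,663.18…
Penalty, months 7–18: 12 × 1.75% × R$44,386.36 = R$9,321.14…
Interest: R$44,386.36 × ((1 + 0.0135)^18 − 1) = R$44,386.36 × 0.2729975… = R$12,117.3658…
Penalties + interest = R$11,984.3172 + R$12,117.3658… = R$24,101.68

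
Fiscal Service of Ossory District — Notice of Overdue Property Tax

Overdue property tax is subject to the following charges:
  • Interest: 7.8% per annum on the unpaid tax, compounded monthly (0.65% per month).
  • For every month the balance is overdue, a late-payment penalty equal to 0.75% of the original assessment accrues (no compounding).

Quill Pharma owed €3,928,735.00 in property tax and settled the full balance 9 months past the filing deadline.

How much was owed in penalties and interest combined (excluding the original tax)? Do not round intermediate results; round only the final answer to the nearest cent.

€501,087.74

Late-payment penalty: 9 × 0.75% × €3,928,735.00 = €265,189.61…
Interest: €3,928,735.00 × ((1 + 0.0065)^9 − 1) = €3,928,735.00 × 0.0600443… = €235,898.1229…
Penalties + interest = €265,189.6125 + €235,898.1229… = €501,087.74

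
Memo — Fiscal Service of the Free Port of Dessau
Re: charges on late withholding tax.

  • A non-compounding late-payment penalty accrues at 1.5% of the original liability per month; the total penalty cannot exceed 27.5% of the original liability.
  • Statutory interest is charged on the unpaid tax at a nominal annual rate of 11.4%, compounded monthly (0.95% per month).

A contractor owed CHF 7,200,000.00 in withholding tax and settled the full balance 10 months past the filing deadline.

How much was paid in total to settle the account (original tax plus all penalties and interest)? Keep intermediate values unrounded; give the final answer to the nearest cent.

Penalty: 10 × 1.5% × CHF 7,200,000.00 = CHF 1,080,000.00 (below the 27.5% cap of CHF 1,980,000.00)
Interest: CHF 7,200,000.00 × ((1 + 0.0095)^10 − 1) = CHF 7,200,000.00 × 0.0991659… = CHF 713,994.2288…
Total = CHF 7,200,000.00 + CHF 1,080,000.0000 + CHF 713,994.2288… = CHF 8,993,994.23

CHF 8,993,994.23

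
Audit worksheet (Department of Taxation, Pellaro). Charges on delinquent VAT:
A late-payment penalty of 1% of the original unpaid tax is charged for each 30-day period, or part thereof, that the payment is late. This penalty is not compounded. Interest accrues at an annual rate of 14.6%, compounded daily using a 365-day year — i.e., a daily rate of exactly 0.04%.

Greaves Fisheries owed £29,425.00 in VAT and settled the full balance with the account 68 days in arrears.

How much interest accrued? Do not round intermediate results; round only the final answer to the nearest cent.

Interest: £29,425.00 × ((1 + 0.0004)^68 − 1) = £29,425.00 × 0.02756771… = £811.1798…

£811.18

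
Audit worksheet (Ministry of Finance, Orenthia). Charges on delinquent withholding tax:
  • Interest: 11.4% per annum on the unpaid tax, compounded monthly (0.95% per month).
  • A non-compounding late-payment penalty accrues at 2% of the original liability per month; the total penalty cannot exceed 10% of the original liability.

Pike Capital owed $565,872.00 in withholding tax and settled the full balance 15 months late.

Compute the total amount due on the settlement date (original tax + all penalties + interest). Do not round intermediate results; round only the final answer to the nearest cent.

Penalty (uncapped): 15 × 2% × $565,872.00 = $169,761.60; cap = 10% × $565,872.00 = $56,587.20 → penalty = $56,587.20
Interest: $565,872.00 × ((1 + 0.0095)^15 − 1) = $565,872.00 × 0.1523777… = $86,226.2794…
Total = $565,872.00 + $56,587.2000 + $86,226.2794… = $708,685.48

$708,685.48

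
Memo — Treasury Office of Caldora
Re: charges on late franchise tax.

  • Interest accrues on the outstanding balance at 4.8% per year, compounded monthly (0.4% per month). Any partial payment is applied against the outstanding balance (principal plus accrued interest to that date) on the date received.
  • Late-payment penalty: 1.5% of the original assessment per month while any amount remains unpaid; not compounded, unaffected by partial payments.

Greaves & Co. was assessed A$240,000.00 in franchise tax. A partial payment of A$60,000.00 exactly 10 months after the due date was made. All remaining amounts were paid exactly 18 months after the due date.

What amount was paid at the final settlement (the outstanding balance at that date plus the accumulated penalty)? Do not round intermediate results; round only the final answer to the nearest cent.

Balance at month 10: A$240,000.0000 × (1 + 0.004)^10 = A$249,774.6562…
After A$60,000.00 payment: A$249,774.6562… − A$60,000.00 = A$189,774.6562…
Balance at month 18: A$189,774.6562… × (1 + 0.004)^8 = A$195,933.1478…
Penalty: 18 × 1.5% × A$240,000.00 = A$64,800.00
Final settlement = outstanding balance + penalty = A$195,933.1478… + A$64,800.00 = A$260,733.15

A$260,733.15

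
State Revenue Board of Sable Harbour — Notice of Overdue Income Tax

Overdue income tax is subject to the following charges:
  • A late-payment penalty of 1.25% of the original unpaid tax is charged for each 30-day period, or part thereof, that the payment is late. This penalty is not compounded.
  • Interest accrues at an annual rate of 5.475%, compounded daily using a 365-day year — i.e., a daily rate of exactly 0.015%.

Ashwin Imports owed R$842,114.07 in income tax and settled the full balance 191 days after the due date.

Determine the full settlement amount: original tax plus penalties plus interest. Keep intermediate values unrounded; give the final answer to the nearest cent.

Penalty periods: ⌈191/30⌉ = 7; penalty = 7 × 1.25% × R$842,114.07 = R$73,684.98…
Interest: R$842,114.07 × ((1 + 0.00015)^191 − 1) = R$842,114.07 × 0.02906215… = R$24,473.6437…
Total = R$842,114.07 + R$73,684.9811… + R$24,473.6437… = R$940,272.69

R$940,272.69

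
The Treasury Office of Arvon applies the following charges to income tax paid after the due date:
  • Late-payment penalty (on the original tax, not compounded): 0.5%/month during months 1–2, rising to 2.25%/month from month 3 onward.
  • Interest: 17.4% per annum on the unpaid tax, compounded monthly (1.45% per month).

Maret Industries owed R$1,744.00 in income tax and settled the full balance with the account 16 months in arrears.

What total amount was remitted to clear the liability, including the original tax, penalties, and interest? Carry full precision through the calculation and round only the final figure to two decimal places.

R$2,762.53

Penalty, months 1–2: 2 × 0.5% × R$1,744.00 = R$17.44
Penalty, months 3–16: 14 × 2.25% × R$1,744.00 = R$549.36
Interest: R$1,744.00 × ((1 + 0.0145)^16 − 1) = R$1,744.00 × 0.2590206… = R$451.7319…
Total = R$1,744.00 + R$566.8000 + R$451.7319… = R$2,762.53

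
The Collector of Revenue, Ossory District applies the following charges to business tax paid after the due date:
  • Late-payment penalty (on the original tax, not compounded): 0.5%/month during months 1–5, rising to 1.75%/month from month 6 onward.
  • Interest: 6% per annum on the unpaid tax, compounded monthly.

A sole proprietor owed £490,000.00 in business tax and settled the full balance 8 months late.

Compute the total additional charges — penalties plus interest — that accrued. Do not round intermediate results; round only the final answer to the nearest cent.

£57,921.45

Penalty, months 1–5: 5 × 0.5% × £490,000.00 = £12,250.00
Penalty, months 6–8: 3 × 1.75% × £490,000.00 = £25,725.00
Interest (6%/yr ÷ 12 = 0.5%/month): £490,000.00 × ((1 + 0.005)^8 − 1) = £19,946.4515…
Penalties + interest = £37,975.0000 + £19,946.4515… = £57,921.45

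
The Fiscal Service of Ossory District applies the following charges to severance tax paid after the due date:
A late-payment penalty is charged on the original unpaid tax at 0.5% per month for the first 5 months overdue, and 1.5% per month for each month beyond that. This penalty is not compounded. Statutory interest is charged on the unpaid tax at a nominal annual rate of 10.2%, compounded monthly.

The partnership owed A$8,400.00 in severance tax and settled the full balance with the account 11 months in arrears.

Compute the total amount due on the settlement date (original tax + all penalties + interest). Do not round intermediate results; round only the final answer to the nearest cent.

Penalty, months 1–5: 5 × 0.5% × A$8,400.00 = A$210.00
Penalty, months 6–11: 6 × 1.5% × A$8,400.00 = A$756.00
Interest (10.2%/yr ÷ 12 = 0.85%/month): A$8,400.00 × ((1 + 0.0085)^11 − 1) = A$819.6453…
Total = A$8,400.00 + A$966.0000 + A$819.6453… = A$10,185.65

A$10,185.65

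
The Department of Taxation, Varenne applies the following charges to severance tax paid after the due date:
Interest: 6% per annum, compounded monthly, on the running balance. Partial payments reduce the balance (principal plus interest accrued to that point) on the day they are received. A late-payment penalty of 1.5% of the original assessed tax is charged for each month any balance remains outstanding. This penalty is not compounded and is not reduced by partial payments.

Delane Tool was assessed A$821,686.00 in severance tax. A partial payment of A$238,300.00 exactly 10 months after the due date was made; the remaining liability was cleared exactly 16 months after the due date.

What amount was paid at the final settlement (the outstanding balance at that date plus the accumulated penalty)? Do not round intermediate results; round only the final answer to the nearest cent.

Monthly rate = 6% ÷ 12 = 0.5%
Balance at month 10: A$821,686.0000 × (1 + 0.005)^10 = A$863,707.1305…
After A$238,300.00 payment: A$863,707.1305… − A$238,300.00 = A$625,407.1305…
Balance at month 16: A$625,407.1305… × (1 + 0.005)^6 = A$644,405.4415…
Penalty: 16 × 1.5% × A$821,686.00 = A$197,204.64
Final settlement = outstanding balance + penalty = A$644,405.4415… + A$197,204.64 = A$841,610.08

A$841,610.08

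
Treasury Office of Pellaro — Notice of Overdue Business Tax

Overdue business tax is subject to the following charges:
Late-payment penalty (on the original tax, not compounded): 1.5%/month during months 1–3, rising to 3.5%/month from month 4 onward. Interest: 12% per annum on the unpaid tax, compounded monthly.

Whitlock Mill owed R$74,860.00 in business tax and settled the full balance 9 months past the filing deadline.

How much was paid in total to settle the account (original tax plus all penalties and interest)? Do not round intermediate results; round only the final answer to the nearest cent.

Penalty, months 1–3: 3 × 1.5% × R$74,860.00 = R$3,368.70
Penalty, months 4–9: 6 × 3.5% × R$74,860.00 = R$15,720.60
Interest (12%/yr ÷ 12 = 1%/month): R$74,860.00 × ((1 + 0.01)^9 − 1) = R$7,013.2795…
Total = R$74,860.00 + R$19,089.3000 + R$7,013.2795… = R$100,962.58

R$100,962.58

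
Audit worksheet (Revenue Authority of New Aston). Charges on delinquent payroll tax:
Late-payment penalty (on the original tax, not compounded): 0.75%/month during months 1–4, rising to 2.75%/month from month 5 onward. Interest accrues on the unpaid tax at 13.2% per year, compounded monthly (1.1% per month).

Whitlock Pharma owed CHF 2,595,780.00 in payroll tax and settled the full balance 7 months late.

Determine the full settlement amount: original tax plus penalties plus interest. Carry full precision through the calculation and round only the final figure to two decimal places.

CHF 3,094,398.45

Penalty, months 1–4: 4 × 0.75% × CHF 2,595,780.00 = CHF 77,873.40
Penalty, months 5–7: 3 × 2.75% × CHF 2,595,780.00 = CHF 214,151.85
Interest: CHF 2,595,780.00 × ((1 + 0.011)^7 − 1) = CHF 2,595,780.00 × 0.0795881… = CHF 206,593.2004…
Total = CHF 2,595,780.00 + CHF 292,025.2500 + CHF 206,593.2004… = CHF 3,094,398.45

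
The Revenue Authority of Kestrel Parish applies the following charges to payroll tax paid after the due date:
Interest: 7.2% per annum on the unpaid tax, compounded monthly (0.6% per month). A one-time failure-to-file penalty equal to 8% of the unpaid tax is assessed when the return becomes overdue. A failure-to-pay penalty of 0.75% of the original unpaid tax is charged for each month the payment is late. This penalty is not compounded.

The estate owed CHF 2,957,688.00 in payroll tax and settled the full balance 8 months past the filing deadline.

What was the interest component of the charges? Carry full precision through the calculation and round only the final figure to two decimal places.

CHF 144,986.42

Interest: CHF 2,957,688.00 × ((1 + 0.006)^8 − 1) = CHF 2,957,688.00 × 0.0490202… = CHF 144,986.4193…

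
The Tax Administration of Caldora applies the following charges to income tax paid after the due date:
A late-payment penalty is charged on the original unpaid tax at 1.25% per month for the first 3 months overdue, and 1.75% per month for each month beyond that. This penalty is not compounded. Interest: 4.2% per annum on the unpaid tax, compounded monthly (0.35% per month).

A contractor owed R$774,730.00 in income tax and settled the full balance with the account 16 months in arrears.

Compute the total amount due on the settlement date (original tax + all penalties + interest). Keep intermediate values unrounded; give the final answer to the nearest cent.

R$1,024,576.00

Penalty, months 1–3: 3 × 1.25% × R$774,730.00 = R$29,052.38…
Penalty, months 4–16: 13 × 1.75% × R$774,730.00 = R$176,251.08…
Interest: R$774,730.00 × ((1 + 0.0035)^16 − 1) = R$774,730.00 × 0.0574943… = R$44,542.5477…
Total = R$774,730.00 + R$205,303.4500 + R$44,542.5477… = R$1,024,576.00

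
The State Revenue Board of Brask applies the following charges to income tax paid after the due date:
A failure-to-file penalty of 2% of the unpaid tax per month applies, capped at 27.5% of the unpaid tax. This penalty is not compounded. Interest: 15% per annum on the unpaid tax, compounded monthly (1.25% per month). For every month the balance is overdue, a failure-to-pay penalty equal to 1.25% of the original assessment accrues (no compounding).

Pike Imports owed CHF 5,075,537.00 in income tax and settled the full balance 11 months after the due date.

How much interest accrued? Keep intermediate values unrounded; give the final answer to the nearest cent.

Interest: CHF 5,075,537.00 × ((1 + 0.0125)^11 − 1) = CHF 5,075,537.00 × 0.1464242… = CHF 743,181.5211…

CHF 743,181.52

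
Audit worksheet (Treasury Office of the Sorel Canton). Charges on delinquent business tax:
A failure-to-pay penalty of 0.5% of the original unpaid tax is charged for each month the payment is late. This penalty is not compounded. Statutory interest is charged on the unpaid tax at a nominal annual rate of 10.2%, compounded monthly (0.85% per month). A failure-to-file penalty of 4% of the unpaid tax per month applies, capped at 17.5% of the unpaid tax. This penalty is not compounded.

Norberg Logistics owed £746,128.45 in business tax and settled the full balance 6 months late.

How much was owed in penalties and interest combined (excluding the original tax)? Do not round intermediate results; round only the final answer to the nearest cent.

Failure-to-file: 6 × 4% × £746,128.45 = £179,070.83…, capped at 17.5% × £746,128.45 = £130,572.48…
Failure-to-pay penalty = 0.5% × £746,128.45 × 6 mo = £22,383.85…
Interest: £746,128.45 × ((1 + 0.0085)^6 − 1) = £746,128.45 × 0.0520961… = £38,870.3906…
Penalties + interest = £152,956.3323… + £38,870.3906… = £191,826.72

£191,826.72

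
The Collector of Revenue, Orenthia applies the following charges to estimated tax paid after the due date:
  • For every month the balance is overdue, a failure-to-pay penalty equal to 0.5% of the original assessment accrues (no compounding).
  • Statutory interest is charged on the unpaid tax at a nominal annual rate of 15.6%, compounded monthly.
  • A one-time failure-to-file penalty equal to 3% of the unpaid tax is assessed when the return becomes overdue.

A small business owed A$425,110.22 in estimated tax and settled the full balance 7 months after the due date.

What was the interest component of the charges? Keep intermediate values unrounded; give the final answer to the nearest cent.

Interest (15.6%/yr ÷ 12 = 1.3%/month): A$425,110.22 × ((1 + 0.013)^7 − 1) = A$40,226.8633…

A$40,226.86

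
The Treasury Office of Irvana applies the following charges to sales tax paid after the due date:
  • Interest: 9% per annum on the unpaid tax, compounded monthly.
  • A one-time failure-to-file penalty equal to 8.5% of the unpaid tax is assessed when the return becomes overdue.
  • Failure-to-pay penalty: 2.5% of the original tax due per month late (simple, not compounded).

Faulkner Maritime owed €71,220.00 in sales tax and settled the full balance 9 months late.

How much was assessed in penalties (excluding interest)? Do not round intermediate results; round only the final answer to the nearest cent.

€22,078.20

Failure-to-file penalty: 8.5% × €71,220.00 = €6,053.70
Failure-to-pay penalty: 9 × 2.5% × €71,220.00 = €16,024.50
Total penalty = €6,053.70 + €16,024.50 = €22,078.20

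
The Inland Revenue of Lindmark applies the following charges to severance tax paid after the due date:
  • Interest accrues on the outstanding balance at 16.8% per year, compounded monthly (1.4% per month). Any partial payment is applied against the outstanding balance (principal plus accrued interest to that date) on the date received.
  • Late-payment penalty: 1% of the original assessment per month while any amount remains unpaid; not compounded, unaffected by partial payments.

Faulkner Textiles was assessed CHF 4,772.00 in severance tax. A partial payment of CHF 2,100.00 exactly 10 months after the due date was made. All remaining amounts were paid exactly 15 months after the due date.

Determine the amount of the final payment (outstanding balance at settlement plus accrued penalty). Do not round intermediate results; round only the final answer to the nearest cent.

CHF 4,343.17

Balance at month 10: CHF 4,772.0000 × (1 + 0.014)^10 = CHF 5,483.7795…
After CHF 2,100.00 payment: CHF 5,483.7795… − CHF 2,100.00 = CHF 3,383.7795…
Balance at month 15: CHF 3,383.7795… × (1 + 0.014)^5 = CHF 3,627.3698…
Penalty: 15 × 1% × CHF 4,772.00 = CHF 715.80
Final settlement = outstanding balance + penalty = CHF 3,627.3698… + CHF 715.80 = CHF 4,343.17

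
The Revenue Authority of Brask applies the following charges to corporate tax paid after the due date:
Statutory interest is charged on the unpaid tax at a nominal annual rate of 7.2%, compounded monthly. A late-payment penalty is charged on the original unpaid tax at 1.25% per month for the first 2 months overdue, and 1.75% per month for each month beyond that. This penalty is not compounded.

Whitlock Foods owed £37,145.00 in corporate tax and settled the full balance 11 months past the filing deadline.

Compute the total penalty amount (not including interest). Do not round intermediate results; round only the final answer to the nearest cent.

£6,778.96

Penalty, months 1–2: 2 × 1.25% × £37,145.00 = £928.63…
Penalty, months 3–11: 9 × 1.75% × £37,145.00 = £5,850.34…
Total penalty = £928.63… + £5,850.34… = £6,778.96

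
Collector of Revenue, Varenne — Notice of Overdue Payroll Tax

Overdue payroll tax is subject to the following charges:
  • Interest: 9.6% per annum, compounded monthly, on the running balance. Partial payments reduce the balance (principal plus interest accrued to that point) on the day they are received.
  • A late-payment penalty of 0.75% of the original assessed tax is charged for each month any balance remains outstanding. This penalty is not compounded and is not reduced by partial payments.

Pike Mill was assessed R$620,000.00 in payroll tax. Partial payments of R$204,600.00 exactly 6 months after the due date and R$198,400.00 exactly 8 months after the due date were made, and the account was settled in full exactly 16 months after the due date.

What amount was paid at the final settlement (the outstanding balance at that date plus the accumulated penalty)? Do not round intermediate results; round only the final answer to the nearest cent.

R$345,675.20

Monthly rate = 9.6% ÷ 12 = 0.8%
Balance at month 6: R$620,000.0000 × (1 + 0.008)^6 = R$650,361.5870…
After R$204,600.00 payment: R$650,361.5870… − R$204,600.00 = R$445,761.5870…
Balance at month 8: R$445,761.5870… × (1 + 0.008)^2 = R$452,922.3011…
After R$198,400.00 payment: R$452,922.3011… − R$198,400.00 = R$254,522.3011…
Balance at month 16: R$254,522.3011… × (1 + 0.008)^8 = R$271,275.2035…
Penalty: 16 × 0.75% × R$620,000.00 = R$74,400.00
Final settlement = outstanding balance + penalty = R$271,275.2035… + R$74,400.00 = R$345,675.20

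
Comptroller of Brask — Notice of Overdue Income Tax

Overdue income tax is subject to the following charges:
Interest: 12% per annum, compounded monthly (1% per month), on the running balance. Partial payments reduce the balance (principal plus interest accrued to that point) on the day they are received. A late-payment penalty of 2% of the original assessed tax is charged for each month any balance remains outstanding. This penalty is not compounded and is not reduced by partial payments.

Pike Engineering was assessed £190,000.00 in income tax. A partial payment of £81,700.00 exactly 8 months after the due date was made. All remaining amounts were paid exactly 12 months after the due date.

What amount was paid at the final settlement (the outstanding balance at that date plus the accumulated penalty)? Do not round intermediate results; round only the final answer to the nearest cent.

Balance at month 8: £190,000.0000 × (1 + 0.01)^8 = £205,742.7741…
After £81,700.00 payment: £205,742.7741… − £81,700.00 = £124,042.7741…
Balance at month 12: £124,042.7741… × (1 + 0.01)^4 = £129,079.4081…
Penalty: 12 × 2% × £190,000.00 = £45,600.00
Final settlement = outstanding balance + penalty = £129,079.4081… + £45,600.00 = £174,679.41

£174,679.41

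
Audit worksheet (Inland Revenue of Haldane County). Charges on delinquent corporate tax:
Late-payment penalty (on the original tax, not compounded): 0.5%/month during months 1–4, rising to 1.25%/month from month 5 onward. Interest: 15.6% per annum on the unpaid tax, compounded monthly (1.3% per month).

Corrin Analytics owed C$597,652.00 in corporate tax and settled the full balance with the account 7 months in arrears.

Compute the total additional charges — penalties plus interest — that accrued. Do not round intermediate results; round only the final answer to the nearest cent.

Penalty, months 1–4: 4 × 0.5% × C$597,652.00 = C$11,953.04
Penalty, months 5–7: 3 × 1.25% × C$597,652.00 = C$22,411.95
Interest: C$597,652.00 × ((1 + 0.013)^7 − 1) = C$597,652.00 × 0.0946269… = C$56,553.9575…
Penalties + interest = C$34,364.9900 + C$56,553.9575… = C$90,918.95

C$90,918.95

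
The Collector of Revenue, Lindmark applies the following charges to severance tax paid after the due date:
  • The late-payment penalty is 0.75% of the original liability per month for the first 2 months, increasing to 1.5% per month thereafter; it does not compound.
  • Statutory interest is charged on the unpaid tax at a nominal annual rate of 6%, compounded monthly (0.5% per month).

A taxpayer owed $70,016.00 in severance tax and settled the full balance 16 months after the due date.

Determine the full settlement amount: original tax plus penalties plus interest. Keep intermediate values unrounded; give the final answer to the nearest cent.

$91,585.91

Penalty, months 1–2: 2 × 0.75% × $70,016.00 = $1,050.24
Penalty, months 3–16: 14 × 1.5% × $70,016.00 = $14,703.36
Interest: $70,016.00 × ((1 + 0.005)^16 − 1) = $70,016.00 × 0.0830712… = $5,816.3097…
Total = $70,016.00 + $15,753.6000 + $5,816.3097… = $91,585.91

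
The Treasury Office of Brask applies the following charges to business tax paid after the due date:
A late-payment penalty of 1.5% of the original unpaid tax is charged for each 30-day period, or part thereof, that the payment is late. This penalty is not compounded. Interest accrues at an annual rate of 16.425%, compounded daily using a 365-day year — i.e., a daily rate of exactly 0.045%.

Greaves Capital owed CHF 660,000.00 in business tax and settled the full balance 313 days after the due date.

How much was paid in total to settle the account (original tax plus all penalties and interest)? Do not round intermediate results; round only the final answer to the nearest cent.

CHF 868,702.21

Penalty periods: ⌈313/30⌉ = 11; penalty = 11 × 1.5% × CHF 660,000.00 = CHF 108,900.00
Interest: CHF 660,000.00 × ((1 + 0.00045)^313 − 1) = CHF 660,000.00 × 0.15121547… = CHF 99,802.2129…
Total = CHF 660,000.00 + CHF 108,900.0000 + CHF 99,802.2129… = CHF 868,702.21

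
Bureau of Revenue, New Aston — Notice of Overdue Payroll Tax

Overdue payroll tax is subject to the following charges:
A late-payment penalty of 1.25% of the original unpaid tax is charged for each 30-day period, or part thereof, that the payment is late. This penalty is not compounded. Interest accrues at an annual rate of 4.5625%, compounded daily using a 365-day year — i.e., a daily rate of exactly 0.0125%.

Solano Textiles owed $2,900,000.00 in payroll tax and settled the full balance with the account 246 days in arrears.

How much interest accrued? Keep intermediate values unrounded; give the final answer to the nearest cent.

$90,554.48

Interest: $2,900,000.00 × ((1 + 0.000125)^246 − 1) = $2,900,000.00 × 0.03122568… = $90,554.4808…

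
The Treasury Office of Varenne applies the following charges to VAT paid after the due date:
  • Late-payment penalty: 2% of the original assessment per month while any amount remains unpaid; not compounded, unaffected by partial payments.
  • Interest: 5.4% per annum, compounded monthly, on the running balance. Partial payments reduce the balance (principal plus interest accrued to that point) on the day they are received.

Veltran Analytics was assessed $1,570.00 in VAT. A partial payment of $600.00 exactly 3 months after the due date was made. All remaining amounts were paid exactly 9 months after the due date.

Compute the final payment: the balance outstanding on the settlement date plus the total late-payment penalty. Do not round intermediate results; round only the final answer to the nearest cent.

$1,300.96

Monthly rate = 5.4% ÷ 12 = 0.45%
Balance at month 3: $1,570.0000 × (1 + 0.0045)^3 = $1,591.2905…
After $600.00 payment: $1,591.2905… − $600.00 = $991.2905…
Balance at month 9: $991.2905… × (1 + 0.0045)^6 = $1,018.3583…
Penalty: 9 × 2% × $1,570.00 = $282.60
Final settlement = outstanding balance + penalty = $1,018.3583… + $282.60 = $1,300.96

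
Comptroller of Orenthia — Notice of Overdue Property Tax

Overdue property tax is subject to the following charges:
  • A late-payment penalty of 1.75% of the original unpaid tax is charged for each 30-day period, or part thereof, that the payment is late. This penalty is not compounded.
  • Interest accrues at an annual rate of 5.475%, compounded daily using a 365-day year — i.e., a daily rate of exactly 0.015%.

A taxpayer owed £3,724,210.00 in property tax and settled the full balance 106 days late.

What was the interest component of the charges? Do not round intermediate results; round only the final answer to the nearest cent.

£59,683.69

Interest: £3,724,210.00 × ((1 + 0.00015)^106 − 1) = £3,724,210.00 × 0.01602587… = £59,683.6909…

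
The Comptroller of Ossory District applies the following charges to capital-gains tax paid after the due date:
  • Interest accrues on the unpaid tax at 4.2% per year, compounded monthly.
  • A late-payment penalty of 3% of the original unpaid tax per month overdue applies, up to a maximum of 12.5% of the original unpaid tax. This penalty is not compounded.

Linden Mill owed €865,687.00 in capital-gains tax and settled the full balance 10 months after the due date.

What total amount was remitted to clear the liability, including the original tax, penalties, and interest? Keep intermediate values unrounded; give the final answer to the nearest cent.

€1,004,678.61

Penalty (uncapped): 10 × 3% × €865,687.00 = €259,706.10; cap = 12.5% × €865,687.00 = €108,210.88… → penalty = €108,210.88…
Interest (4.2%/yr ÷ 12 = 0.35%/month): €865,687.00 × ((1 + 0.0035)^10 − 1) = €30,780.7363…
Total = €865,687.00 + €108,210.8750 + €30,780.7363… = €1,004,678.61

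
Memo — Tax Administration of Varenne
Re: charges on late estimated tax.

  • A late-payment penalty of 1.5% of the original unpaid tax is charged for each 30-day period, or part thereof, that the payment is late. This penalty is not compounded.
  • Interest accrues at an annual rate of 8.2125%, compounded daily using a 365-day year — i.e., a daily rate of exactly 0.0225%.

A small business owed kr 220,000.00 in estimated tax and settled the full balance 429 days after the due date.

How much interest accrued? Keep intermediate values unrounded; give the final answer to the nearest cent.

Interest: kr 220,000.00 × ((1 + 0.000225)^429 − 1) = kr 220,000.00 × 0.10132516… = kr 22,291.5345…

kr 22,291.53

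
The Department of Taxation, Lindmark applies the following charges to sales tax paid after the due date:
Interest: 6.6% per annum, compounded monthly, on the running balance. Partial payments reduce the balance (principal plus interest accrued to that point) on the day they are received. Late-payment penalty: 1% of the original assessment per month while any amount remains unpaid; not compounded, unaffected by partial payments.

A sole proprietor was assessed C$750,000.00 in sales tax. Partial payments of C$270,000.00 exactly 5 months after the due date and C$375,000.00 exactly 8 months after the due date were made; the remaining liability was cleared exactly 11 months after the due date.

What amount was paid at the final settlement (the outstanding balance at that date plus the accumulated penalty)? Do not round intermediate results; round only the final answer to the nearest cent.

C$218,888.62

Monthly rate = 6.6% ÷ 12 = 0.55%
Balance at month 5: C$750,000.0000 × (1 + 0.0055)^5 = C$770,853.1262…
After C$270,000.00 payment: C$770,853.1262… − C$270,000.00 = C$500,853.1262…
Balance at month 8: C$500,853.1262… × (1 + 0.0055)^3 = C$509,162.7386…
After C$375,000.00 payment: C$509,162.7386… − C$375,000.00 = C$134,162.7386…
Balance at month 11: C$134,162.7386… × (1 + 0.0055)^3 = C$136,388.6214…
Penalty: 11 × 1% × C$750,000.00 = C$82,500.00
Final settlement = outstanding balance + penalty = C$136,388.6214… + C$82,500.00 = C$218,888.62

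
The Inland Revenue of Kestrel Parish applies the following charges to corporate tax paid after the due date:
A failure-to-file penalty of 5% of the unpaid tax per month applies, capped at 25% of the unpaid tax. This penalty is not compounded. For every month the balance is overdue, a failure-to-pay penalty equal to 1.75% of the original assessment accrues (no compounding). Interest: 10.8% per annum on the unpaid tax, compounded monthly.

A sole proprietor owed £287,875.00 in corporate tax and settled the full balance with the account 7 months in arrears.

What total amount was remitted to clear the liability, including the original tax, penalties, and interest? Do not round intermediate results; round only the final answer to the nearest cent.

Failure-to-file: 7 × 5% × £287,875.00 = £100,756.25, capped at 25% × £287,875.00 = £71,968.75
Failure-to-pay penalty = 1.75% × £287,875.00 × 7 mo = £35,264.69…
Interest (10.8%/yr ÷ 12 = 0.9%/month): £287,875.00 × ((1 + 0.009)^7 − 1) = £18,633.2120…
Total = £287,875.00 + £107,233.4375 + £18,633.2120… = £413,741.65

£413,741.65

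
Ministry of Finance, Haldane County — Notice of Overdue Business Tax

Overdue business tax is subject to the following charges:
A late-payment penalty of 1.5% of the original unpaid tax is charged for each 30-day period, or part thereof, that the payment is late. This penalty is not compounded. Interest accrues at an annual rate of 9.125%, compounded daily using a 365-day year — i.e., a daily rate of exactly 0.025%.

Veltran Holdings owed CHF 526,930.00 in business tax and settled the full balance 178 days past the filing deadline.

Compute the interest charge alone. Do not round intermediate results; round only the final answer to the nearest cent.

Interest: CHF 526,930.00 × ((1 + 0.00025)^178 − 1) = CHF 526,930.00 × 0.04549916… = CHF 23,974.8735…

CHF 23,974.87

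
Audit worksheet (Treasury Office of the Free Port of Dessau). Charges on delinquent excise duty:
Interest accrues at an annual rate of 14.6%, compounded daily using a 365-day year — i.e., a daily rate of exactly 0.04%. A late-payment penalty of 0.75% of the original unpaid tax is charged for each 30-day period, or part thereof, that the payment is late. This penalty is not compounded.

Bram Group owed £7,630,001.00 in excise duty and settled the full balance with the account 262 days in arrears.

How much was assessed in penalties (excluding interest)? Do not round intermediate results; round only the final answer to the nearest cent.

Penalty periods: ⌈262/30⌉ = 9; penalty = 9 × 0.75% × £7,630,001.00 = £515,025.07…

£515,025.07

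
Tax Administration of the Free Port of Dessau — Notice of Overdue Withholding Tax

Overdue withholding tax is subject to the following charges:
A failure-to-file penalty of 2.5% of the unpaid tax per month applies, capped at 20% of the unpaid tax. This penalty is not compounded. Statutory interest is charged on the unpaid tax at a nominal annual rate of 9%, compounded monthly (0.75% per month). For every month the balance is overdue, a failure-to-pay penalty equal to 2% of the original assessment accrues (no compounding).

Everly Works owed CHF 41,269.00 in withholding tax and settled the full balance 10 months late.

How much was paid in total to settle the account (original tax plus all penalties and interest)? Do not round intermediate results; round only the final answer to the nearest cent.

Failure-to-file: 10 × 2.5% × CHF 41,269.00 = CHF 10,317.25, capped at 20% × CHF 41,269.00 = CHF 8,253.80
Failure-to-pay penalty = 2% × CHF 41,269.00 × 10 mo = CHF 8,253.80
Interest: CHF 41,269.00 × ((1 + 0.0075)^10 − 1) = CHF 41,269.00 × 0.0775825… = CHF 3,201.7541…
Total = CHF 41,269.00 + CHF 16,507.6000 + CHF 3,201.7541… = CHF 60,978.35

CHF 60,978.35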